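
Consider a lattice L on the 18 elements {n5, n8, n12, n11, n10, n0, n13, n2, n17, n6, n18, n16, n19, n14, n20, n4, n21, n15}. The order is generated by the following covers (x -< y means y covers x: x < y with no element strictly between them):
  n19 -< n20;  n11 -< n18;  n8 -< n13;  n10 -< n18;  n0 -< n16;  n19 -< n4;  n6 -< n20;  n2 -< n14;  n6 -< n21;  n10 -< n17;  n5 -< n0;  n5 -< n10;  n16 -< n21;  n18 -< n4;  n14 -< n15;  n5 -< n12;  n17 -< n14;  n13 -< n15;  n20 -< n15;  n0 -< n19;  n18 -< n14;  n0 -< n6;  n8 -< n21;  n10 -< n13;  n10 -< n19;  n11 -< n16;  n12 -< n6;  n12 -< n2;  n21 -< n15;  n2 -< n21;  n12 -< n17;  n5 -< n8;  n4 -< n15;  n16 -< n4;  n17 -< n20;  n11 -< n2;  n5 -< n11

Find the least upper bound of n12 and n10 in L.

n17

Common upper bounds of {n12, n10}: n14, n15, n17, n20.
The least among these is n17.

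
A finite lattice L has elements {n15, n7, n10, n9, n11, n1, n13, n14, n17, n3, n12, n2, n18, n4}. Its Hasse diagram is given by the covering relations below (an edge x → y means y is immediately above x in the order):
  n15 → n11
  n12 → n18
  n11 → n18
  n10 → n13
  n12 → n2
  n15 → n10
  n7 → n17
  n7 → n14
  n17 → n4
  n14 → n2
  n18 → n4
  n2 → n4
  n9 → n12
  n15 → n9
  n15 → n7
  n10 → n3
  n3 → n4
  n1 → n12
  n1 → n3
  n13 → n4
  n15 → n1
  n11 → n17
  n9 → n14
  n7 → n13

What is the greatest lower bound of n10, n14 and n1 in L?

n15

Common lower bounds of {n10, n14, n1}: n15.
The greatest among these is n15.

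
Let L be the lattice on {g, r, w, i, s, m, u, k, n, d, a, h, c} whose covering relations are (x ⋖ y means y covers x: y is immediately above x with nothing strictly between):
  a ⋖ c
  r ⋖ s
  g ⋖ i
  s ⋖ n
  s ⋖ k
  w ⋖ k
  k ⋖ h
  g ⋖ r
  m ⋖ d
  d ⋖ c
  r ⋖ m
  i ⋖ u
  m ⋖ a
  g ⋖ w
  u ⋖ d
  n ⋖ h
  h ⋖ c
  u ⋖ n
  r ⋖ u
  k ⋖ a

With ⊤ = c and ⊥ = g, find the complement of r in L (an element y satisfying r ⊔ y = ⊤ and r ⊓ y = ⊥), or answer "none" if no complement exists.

none

For every candidate y, either r ∨ y ≠ c or r ∧ y ≠ g; no complement exists.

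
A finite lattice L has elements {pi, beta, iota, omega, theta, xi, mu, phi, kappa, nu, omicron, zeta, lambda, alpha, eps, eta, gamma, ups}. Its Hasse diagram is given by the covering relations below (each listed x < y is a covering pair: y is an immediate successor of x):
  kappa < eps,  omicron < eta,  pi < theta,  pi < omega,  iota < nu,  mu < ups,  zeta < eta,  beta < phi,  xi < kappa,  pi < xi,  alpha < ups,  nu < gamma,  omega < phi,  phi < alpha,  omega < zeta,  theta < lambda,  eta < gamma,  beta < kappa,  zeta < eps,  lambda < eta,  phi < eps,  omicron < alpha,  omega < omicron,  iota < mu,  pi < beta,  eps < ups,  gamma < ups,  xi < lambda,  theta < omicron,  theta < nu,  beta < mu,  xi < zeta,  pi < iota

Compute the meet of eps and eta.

zeta

Common lower bounds of {eps, eta}: omega, pi, xi, zeta.
The greatest among these is zeta.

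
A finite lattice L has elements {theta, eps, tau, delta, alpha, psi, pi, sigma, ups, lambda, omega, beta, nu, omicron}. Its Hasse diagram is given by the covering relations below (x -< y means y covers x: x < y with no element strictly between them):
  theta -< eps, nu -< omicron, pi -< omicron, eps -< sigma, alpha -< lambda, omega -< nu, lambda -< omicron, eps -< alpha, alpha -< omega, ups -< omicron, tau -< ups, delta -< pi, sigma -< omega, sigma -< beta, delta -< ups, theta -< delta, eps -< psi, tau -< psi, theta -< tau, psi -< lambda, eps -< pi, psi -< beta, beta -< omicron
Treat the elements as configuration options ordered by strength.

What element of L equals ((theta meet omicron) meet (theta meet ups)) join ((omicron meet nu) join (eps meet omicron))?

theta ∧ omicron = theta
theta ∧ ups = theta
theta ∧ theta = theta
omicron ∧ nu = nu
eps ∧ omicron = eps
nu ∨ eps = nu
theta ∨ nu = nu

nu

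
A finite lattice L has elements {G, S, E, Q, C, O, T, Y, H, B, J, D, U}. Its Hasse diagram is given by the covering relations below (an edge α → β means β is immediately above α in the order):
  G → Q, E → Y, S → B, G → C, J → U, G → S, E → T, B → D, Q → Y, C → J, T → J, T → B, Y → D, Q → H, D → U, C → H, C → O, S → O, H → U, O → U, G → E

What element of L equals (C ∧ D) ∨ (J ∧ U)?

C ∧ D = G
J ∧ U = J
G ∨ J = J

J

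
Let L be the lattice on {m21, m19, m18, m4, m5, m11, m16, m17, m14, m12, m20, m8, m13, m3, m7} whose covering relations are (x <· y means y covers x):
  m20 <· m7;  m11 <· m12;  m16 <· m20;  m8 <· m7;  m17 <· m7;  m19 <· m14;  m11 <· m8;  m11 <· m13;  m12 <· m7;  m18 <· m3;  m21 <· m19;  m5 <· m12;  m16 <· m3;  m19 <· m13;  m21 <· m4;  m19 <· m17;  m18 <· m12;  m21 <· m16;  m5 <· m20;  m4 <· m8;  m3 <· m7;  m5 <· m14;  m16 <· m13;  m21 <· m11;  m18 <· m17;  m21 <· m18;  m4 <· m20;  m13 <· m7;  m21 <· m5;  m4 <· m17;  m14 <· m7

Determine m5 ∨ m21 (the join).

Common upper bounds of {m5, m21}: m12, m14, m20, m5, m7.
The least among these is m5.

m5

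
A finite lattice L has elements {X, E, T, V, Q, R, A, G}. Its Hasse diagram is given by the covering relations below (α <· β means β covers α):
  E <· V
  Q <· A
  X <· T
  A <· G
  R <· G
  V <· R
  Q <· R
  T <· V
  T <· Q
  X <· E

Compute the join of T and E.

Common upper bounds of {T, E}: G, R, V.
The least among these is V.

V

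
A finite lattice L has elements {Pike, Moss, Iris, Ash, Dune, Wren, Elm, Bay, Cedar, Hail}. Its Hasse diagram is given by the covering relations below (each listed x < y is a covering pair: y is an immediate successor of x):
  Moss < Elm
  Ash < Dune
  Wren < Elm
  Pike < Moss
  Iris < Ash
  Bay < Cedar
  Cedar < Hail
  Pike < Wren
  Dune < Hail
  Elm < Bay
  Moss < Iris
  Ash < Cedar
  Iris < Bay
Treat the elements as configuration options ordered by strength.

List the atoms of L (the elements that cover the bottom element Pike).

The atoms are exactly the elements that cover Pike: Moss, Wren.

Moss, Wren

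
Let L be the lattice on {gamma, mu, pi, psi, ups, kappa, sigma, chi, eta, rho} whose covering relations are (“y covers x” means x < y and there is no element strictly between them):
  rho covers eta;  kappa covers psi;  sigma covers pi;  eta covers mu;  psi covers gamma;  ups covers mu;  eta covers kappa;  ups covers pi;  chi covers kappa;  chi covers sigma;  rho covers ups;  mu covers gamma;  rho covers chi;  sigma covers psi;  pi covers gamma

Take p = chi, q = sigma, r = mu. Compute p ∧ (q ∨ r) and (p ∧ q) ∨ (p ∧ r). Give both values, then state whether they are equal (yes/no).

q ∨ r = rho, so p ∧ (q ∨ r) = chi ∧ rho = chi.
p ∧ q = sigma and p ∧ r = gamma, so (p ∧ q) ∨ (p ∧ r) = sigma ∨ gamma = sigma.
Equal: no.

chi; sigma; no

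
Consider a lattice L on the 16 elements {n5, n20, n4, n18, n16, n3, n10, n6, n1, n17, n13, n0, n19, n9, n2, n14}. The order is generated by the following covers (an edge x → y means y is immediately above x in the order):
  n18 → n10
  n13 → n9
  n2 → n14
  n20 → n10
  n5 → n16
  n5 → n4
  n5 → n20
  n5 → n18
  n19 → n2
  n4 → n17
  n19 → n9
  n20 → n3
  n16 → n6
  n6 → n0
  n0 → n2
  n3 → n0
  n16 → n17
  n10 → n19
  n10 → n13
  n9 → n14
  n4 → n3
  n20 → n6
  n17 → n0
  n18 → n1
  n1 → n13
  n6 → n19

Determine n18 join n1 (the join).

Common upper bounds of {n18, n1}: n1, n13, n14, n9.
The least among these is n1.

n1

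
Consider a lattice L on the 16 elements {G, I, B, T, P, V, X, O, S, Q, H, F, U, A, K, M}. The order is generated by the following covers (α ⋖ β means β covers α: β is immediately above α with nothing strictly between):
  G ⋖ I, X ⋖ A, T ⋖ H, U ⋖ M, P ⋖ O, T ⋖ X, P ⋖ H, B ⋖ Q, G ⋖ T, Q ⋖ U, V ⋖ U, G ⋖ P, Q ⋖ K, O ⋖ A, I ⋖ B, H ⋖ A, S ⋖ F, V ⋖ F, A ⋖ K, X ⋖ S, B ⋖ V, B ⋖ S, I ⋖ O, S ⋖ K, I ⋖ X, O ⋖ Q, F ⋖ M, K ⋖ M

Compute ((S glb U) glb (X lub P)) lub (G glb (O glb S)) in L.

S ∧ U = B
X ∨ P = A
B ∧ A = I
O ∧ S = I
G ∧ I = G
I ∨ G = I

I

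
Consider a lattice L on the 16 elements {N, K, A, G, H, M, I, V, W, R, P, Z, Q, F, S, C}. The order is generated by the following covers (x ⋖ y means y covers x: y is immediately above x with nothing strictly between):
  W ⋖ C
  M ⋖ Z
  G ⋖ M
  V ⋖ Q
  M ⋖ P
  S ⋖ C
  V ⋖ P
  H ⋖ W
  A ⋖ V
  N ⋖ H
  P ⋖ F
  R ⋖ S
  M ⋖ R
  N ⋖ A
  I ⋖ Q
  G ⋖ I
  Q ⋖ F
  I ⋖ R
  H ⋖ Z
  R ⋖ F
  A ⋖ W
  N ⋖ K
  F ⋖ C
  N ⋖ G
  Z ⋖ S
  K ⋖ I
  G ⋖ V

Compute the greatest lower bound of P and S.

Common lower bounds of {P, S}: G, M, N.
The greatest among these is M.

M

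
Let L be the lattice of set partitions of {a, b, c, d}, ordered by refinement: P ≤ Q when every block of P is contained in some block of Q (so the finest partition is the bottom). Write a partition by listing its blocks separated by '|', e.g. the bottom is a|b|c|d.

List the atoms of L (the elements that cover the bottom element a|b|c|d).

The atoms are exactly the elements that cover a|b|c|d: ab|c|d, ac|b|d, ad|b|c, a|bc|d, a|bd|c, a|b|cd.

ab|c|d, ac|b|d, ad|b|c, a|bc|d, a|bd|c, a|b|cd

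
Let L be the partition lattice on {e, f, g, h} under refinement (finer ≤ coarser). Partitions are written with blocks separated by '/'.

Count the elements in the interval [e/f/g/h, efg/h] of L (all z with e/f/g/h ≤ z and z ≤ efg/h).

5

The interval [e/f/g/h, efg/h] = {e/f/g/h, e/fg/h, ef/g/h, efg/h, eg/f/h}, which has 5 elements.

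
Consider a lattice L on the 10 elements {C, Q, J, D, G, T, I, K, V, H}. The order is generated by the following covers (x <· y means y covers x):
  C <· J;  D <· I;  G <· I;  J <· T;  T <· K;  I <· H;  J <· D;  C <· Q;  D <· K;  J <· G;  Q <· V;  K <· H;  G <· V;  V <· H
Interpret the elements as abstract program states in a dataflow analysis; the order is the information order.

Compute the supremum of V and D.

Common upper bounds of {V, D}: H.
The least among these is H.

H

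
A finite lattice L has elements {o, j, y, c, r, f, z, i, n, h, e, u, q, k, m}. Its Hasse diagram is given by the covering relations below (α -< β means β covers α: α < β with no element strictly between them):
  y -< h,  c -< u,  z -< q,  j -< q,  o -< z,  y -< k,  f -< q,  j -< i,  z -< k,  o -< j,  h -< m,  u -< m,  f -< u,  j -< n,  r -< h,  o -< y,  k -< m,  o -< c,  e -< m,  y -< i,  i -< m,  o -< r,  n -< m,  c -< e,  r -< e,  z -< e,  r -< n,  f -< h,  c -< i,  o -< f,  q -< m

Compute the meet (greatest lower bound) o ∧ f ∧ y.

Common lower bounds of {o, f, y}: o.
The greatest among these is o.

o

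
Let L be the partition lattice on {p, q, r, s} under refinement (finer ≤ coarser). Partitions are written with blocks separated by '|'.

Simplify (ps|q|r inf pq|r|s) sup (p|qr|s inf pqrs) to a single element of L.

ps|q|r ∧ pq|r|s = p|q|r|s
p|qr|s ∧ pqrs = p|qr|s
p|q|r|s ∨ p|qr|s = p|qr|s

p|qr|s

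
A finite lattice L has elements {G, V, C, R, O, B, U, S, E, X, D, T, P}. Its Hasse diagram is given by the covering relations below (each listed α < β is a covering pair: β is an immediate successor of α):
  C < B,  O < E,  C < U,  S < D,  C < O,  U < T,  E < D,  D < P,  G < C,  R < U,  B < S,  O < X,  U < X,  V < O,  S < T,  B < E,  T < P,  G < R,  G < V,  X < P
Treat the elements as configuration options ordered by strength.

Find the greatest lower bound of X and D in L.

O

Common lower bounds of {X, D}: C, G, O, V.
The greatest among these is O.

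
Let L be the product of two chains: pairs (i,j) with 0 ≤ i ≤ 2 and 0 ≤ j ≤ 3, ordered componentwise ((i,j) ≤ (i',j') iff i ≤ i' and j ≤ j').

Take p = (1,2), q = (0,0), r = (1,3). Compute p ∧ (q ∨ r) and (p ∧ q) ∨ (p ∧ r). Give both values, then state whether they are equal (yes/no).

(1,2); (1,2); yes

q ∨ r = (1,3), so p ∧ (q ∨ r) = (1,2) ∧ (1,3) = (1,2).
p ∧ q = (0,0) and p ∧ r = (1,2), so (p ∧ q) ∨ (p ∧ r) = (0,0) ∨ (1,2) = (1,2).
Equal: yes.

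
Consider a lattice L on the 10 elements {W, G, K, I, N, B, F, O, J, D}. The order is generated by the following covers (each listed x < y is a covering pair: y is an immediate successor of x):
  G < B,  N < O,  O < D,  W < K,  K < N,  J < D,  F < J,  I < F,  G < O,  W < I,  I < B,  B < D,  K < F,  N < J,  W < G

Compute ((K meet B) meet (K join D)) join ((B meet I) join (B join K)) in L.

K ∧ B = W
K ∨ D = D
W ∧ D = W
B ∧ I = I
B ∨ K = D
I ∨ D = D
W ∨ D = D

D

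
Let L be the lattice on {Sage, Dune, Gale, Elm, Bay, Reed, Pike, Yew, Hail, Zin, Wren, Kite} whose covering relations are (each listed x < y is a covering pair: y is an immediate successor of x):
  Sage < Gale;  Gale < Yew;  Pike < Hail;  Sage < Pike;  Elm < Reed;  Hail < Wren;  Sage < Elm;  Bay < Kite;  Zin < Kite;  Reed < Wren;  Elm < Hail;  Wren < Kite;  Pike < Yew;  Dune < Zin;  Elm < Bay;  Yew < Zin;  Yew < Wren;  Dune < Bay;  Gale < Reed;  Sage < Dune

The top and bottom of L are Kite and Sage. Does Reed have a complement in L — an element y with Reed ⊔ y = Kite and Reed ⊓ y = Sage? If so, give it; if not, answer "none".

Need y with Reed ∨ y = Kite and Reed ∧ y = Sage.
Checking each element gives: Dune.

Dune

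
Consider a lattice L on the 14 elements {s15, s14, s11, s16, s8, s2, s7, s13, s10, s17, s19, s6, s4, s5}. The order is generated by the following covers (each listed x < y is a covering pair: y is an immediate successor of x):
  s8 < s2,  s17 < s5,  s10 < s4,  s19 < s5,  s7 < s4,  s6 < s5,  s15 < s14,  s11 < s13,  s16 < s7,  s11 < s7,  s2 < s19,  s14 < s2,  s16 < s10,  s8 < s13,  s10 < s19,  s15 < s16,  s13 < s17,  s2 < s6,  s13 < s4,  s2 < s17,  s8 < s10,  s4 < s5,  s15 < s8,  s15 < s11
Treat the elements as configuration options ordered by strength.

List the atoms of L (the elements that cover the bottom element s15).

The atoms are exactly the elements that cover s15: s11, s14, s16, s8.

s11, s14, s16, s8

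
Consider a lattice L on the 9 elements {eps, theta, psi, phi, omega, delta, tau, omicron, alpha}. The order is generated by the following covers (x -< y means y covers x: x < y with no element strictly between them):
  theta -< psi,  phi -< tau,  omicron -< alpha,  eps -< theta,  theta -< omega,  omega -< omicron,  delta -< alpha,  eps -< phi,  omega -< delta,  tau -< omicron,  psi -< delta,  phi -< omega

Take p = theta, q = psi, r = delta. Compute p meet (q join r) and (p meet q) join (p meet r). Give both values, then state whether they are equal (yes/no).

theta; theta; yes

q join r = delta, so p meet (q join r) = theta meet delta = theta.
p meet q = theta and p meet r = theta, so (p meet q) join (p meet r) = theta join theta = theta.
Equal: yes.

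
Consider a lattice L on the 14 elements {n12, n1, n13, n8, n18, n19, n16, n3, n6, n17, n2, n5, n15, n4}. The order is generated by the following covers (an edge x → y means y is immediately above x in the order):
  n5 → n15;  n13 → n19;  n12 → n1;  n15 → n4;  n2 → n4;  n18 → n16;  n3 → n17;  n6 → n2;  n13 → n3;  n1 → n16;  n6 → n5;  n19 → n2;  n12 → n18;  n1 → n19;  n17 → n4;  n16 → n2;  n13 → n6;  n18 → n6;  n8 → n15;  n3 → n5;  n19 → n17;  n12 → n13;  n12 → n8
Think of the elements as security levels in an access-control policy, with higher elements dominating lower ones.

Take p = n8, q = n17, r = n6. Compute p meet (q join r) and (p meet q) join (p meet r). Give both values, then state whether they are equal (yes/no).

n8; n12; no

q join r = n4, so p meet (q join r) = n8 meet n4 = n8.
p meet q = n12 and p meet r = n12, so (p meet q) join (p meet r) = n12 join n12 = n12.
Equal: no.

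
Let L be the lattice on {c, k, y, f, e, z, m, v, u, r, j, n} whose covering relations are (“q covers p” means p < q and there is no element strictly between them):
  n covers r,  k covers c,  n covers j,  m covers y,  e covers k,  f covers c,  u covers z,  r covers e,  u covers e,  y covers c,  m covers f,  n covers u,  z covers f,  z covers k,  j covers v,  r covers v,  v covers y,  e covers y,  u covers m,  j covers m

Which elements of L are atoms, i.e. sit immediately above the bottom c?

f, k, y

The atoms are exactly the elements that cover c: f, k, y.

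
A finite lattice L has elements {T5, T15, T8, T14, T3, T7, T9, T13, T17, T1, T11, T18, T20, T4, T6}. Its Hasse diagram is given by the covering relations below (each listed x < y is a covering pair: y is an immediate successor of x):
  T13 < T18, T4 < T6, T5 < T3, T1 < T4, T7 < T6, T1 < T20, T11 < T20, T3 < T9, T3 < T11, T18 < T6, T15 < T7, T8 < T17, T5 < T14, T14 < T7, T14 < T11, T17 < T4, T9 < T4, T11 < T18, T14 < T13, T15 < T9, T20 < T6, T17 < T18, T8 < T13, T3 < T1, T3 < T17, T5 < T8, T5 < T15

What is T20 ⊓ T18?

T11

Common lower bounds of {T20, T18}: T11, T14, T3, T5.
The greatest among these is T11.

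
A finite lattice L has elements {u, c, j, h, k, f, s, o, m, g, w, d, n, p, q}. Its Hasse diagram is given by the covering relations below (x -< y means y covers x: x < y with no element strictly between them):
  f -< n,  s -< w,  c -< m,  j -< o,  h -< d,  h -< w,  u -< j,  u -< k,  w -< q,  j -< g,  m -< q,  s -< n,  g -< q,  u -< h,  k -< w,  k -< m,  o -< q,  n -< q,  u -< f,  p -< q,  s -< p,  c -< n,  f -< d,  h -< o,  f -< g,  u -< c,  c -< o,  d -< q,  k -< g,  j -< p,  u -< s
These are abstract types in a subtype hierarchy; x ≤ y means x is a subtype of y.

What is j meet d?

u

Common lower bounds of {j, d}: u.
The greatest among these is u.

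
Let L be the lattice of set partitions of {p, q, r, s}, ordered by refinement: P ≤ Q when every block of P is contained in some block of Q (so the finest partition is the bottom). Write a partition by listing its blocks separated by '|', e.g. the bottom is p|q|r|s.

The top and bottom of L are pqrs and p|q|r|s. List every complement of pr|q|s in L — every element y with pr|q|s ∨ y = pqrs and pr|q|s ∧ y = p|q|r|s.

Need y with pr|q|s ∨ y = pqrs and pr|q|s ∧ y = p|q|r|s.
Checking each element gives: pqs|r, pq|rs, ps|qr, p|qrs.

pqs|r, pq|rs, ps|qr, p|qrs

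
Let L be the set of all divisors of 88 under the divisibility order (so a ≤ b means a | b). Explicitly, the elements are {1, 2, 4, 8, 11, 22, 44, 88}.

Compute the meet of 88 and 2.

2

Common lower bounds of {88, 2}: 1, 2.
The greatest among these is 2.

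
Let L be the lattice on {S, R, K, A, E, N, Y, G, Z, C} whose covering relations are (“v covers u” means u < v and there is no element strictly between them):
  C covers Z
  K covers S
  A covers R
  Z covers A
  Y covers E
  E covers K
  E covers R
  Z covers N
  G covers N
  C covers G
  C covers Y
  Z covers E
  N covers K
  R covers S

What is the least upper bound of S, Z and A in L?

Common upper bounds of {S, Z, A}: C, Z.
The least among these is Z.

Z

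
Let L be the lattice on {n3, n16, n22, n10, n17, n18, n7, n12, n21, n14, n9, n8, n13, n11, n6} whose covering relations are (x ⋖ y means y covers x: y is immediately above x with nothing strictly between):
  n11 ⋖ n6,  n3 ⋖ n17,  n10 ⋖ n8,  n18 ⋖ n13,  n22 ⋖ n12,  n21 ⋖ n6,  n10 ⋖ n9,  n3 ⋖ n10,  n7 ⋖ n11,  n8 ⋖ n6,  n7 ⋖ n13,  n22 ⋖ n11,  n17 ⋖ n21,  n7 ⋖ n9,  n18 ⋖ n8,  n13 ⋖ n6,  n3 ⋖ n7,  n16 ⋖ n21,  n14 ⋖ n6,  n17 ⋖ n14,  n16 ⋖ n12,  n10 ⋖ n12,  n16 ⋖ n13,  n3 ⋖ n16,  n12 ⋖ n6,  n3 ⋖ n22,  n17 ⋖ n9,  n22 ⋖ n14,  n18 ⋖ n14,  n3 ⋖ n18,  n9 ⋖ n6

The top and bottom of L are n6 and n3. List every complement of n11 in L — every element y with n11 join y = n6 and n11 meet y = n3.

Need y with n11 ∨ y = n6 and n11 ∧ y = n3.
Checking each element gives: n10, n16, n17, n18, n21, n8.

n10, n16, n17, n18, n21, n8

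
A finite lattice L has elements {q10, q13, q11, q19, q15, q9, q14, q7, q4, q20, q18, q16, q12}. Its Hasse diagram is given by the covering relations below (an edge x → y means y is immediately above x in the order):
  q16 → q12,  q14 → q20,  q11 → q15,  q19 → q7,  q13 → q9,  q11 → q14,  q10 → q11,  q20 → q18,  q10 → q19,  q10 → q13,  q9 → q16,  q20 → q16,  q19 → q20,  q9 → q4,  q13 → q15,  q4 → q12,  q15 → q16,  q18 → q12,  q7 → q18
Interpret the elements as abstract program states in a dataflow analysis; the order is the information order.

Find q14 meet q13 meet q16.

Common lower bounds of {q14, q13, q16}: q10.
The greatest among these is q10.

q10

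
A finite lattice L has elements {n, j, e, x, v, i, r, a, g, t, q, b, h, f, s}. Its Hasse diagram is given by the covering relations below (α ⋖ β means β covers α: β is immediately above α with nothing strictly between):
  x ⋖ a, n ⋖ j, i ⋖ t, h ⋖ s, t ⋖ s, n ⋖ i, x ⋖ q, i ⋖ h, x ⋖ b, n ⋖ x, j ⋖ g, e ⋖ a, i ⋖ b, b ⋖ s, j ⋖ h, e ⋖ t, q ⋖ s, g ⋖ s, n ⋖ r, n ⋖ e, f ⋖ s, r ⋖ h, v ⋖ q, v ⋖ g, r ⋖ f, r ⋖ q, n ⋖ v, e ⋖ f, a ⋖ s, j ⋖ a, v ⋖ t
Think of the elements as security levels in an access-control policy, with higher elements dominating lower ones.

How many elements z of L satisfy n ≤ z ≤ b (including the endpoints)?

The interval [n, b] = {b, i, n, x}, which has 4 elements.

4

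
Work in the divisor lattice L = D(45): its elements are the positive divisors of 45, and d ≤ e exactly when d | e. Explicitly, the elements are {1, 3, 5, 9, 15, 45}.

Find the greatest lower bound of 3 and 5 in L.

In the divisibility order, the meet is the greatest common divisor: gcd(3, 5) = 1.

1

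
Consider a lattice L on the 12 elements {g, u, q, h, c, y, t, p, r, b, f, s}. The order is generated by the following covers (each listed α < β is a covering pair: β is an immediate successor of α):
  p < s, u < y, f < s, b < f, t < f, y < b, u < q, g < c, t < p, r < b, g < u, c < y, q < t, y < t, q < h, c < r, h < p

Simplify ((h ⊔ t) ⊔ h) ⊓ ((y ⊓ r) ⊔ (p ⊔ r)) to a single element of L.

h ∨ t = p
p ∨ h = p
y ∧ r = c
p ∨ r = s
c ∨ s = s
p ∧ s = p

p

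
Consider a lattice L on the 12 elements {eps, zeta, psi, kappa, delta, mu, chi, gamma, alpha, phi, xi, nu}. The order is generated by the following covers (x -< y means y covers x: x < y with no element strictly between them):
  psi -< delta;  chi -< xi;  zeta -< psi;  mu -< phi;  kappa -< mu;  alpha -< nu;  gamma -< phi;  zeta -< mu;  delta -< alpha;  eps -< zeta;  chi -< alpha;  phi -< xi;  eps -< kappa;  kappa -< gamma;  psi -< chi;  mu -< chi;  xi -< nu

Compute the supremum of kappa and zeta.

mu

Common upper bounds of {kappa, zeta}: alpha, chi, mu, nu, phi, xi.
The least among these is mu.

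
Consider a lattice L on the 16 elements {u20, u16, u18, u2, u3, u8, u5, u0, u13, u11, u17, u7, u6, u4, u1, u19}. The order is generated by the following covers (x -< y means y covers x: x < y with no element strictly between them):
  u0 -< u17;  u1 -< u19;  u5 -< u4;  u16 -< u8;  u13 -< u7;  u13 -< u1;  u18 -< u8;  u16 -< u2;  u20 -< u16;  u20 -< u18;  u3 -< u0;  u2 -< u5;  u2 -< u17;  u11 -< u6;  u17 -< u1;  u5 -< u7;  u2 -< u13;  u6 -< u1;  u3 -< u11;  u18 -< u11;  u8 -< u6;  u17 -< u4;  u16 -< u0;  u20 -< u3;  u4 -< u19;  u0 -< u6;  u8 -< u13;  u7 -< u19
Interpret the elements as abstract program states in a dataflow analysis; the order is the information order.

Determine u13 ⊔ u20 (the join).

u13

Common upper bounds of {u13, u20}: u1, u13, u19, u7.
The least among these is u13.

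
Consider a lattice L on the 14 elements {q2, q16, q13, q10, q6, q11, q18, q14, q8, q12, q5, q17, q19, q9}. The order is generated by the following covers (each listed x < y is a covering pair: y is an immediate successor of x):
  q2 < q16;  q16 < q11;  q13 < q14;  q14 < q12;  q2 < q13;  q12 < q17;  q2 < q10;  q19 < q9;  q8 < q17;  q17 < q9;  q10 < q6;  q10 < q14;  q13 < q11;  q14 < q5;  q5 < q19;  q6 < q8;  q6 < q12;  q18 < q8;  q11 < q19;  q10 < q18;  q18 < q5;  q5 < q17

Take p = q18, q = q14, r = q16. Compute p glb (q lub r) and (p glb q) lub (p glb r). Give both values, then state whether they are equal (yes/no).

q lub r = q19, so p glb (q lub r) = q18 glb q19 = q18.
p glb q = q10 and p glb r = q2, so (p glb q) lub (p glb r) = q10 lub q2 = q10.
Equal: no.

q18; q10; no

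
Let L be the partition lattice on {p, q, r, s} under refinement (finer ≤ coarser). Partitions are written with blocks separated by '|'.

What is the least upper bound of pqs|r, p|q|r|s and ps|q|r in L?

The join of pqs|r, p|q|r|s, ps|q|r merges any blocks that overlap across the partitions, giving pqs|r.

pqs|r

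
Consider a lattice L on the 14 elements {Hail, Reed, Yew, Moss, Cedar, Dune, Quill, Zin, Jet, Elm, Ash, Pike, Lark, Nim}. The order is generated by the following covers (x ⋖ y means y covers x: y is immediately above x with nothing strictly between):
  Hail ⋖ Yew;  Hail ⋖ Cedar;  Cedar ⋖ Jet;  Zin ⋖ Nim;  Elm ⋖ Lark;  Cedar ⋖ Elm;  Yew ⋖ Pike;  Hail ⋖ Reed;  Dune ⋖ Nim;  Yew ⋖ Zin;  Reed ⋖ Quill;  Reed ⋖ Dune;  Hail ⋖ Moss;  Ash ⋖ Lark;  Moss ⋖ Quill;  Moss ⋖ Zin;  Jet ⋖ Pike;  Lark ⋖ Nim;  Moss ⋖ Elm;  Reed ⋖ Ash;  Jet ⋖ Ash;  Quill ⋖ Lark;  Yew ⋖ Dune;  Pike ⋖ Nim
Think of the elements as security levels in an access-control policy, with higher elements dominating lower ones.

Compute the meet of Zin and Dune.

Yew

Common lower bounds of {Zin, Dune}: Hail, Yew.
The greatest among these is Yew.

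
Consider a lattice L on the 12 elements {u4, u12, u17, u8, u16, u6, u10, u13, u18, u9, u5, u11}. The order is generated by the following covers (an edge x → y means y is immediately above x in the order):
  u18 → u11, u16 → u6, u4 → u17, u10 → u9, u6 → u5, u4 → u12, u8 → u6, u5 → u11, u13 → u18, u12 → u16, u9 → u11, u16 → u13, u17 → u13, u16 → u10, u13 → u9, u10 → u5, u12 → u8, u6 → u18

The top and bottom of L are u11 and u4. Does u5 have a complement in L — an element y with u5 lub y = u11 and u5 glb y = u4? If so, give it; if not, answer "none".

u17

Need y with u5 ∨ y = u11 and u5 ∧ y = u4.
Checking each element gives: u17.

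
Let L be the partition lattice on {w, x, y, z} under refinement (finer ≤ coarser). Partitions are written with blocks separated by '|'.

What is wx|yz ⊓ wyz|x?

w|x|yz

Common lower bounds of {wx|yz, wyz|x}: w|x|yz, w|x|y|z.
The greatest among these is w|x|yz.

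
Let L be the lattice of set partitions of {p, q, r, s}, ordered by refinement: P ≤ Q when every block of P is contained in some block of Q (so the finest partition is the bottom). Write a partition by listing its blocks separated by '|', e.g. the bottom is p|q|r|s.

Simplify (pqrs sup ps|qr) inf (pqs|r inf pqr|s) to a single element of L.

pq|r|s

pqrs ∨ ps|qr = pqrs
pqs|r ∧ pqr|s = pq|r|s
pqrs ∧ pq|r|s = pq|r|s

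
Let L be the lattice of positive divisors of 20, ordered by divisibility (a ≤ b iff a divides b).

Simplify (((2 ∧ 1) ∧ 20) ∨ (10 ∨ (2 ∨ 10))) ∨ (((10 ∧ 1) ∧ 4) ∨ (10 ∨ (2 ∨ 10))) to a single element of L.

2 ∧ 1 = 1
1 ∧ 20 = 1
2 ∨ 10 = 10
10 ∨ 10 = 10
1 ∨ 10 = 10
10 ∧ 1 = 1
1 ∧ 4 = 1
2 ∨ 10 = 10
10 ∨ 10 = 10
1 ∨ 10 = 10
10 ∨ 10 = 10

10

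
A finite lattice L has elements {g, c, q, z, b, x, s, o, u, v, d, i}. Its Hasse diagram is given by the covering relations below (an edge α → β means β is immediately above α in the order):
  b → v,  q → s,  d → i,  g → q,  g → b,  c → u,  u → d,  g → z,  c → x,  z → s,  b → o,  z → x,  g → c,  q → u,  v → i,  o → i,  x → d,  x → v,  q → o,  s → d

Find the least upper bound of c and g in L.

Common upper bounds of {c, g}: c, d, i, u, v, x.
The least among these is c.

c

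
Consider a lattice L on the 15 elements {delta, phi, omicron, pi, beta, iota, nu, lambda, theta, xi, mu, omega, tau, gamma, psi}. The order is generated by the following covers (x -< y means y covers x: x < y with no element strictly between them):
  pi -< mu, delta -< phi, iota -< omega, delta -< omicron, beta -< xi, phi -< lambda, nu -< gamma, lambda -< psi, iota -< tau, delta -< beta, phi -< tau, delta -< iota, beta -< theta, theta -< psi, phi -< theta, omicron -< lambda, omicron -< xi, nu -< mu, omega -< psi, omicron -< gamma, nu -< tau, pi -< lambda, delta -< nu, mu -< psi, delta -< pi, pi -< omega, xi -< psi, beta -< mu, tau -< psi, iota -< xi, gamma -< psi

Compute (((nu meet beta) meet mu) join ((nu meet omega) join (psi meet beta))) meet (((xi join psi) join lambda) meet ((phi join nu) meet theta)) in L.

delta

nu ∧ beta = delta
delta ∧ mu = delta
nu ∧ omega = delta
psi ∧ beta = beta
delta ∨ beta = beta
delta ∨ beta = beta
xi ∨ psi = psi
psi ∨ lambda = psi
phi ∨ nu = tau
tau ∧ theta = phi
psi ∧ phi = phi
beta ∧ phi = delta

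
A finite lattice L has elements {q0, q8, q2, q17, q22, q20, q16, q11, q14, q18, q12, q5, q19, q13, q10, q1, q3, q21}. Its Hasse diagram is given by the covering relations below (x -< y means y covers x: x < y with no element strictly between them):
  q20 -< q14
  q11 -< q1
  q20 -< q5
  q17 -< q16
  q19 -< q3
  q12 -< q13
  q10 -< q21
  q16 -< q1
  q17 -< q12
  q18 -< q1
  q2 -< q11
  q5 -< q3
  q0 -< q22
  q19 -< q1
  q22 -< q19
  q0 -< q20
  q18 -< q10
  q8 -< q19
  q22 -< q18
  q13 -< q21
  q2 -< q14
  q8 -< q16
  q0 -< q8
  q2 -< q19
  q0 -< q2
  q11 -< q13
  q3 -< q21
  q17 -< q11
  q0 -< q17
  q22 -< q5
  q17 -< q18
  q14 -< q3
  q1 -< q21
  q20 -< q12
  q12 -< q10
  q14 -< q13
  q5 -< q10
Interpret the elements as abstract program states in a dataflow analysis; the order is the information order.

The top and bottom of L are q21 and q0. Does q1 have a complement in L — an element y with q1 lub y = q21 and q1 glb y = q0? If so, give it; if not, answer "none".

q20

Need y with q1 ∨ y = q21 and q1 ∧ y = q0.
Checking each element gives: q20.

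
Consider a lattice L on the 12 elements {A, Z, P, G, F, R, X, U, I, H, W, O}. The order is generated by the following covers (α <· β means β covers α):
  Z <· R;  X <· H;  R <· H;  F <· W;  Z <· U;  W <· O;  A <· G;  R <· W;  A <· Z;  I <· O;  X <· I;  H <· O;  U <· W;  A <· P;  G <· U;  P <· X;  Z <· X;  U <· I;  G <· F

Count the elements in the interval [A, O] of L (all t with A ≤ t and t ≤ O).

12

The interval [A, O] = {A, F, G, H, I, O, P, R, U, W, X, Z}, which has 12 elements.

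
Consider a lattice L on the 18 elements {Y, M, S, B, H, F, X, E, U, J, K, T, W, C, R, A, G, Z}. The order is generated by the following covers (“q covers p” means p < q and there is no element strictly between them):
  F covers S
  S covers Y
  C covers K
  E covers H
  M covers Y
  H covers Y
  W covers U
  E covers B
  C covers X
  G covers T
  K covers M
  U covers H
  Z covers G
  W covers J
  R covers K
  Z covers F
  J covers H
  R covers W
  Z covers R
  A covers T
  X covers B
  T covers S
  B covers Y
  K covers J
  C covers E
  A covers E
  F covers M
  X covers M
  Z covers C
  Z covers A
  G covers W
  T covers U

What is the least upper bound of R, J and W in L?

R

Common upper bounds of {R, J, W}: R, Z.
The least among these is R.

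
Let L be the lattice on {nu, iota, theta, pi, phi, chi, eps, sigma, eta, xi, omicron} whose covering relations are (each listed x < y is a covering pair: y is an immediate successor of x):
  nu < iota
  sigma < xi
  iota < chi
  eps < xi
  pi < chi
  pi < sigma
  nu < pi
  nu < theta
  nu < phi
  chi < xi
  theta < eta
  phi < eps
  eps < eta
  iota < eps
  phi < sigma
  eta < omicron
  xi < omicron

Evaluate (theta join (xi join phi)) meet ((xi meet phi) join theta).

eta

xi ∨ phi = xi
theta ∨ xi = omicron
xi ∧ phi = phi
phi ∨ theta = eta
omicron ∧ eta = eta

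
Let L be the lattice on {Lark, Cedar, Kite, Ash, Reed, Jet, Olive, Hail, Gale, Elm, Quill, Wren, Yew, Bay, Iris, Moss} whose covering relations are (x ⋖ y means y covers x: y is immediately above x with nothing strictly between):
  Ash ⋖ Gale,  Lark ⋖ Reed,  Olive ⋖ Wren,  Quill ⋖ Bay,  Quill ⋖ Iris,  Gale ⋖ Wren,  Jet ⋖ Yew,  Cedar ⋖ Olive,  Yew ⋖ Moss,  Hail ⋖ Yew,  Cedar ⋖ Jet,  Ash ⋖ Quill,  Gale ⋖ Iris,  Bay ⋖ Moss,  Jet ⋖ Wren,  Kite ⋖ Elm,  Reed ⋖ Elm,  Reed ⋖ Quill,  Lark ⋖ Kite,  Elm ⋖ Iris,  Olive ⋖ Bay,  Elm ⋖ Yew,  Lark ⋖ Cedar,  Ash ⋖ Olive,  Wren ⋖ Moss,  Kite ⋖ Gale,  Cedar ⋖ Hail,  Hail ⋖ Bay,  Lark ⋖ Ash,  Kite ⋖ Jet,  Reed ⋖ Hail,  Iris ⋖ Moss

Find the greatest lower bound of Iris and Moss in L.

Iris

Common lower bounds of {Iris, Moss}: Ash, Elm, Gale, Iris, Kite, Lark, Quill, Reed.
The greatest among these is Iris.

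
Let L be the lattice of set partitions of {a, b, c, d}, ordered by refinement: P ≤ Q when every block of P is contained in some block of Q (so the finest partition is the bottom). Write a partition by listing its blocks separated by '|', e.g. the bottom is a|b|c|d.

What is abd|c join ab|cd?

abcd

The join of abd|c and ab|cd merges any blocks that overlap across the partitions, giving abcd.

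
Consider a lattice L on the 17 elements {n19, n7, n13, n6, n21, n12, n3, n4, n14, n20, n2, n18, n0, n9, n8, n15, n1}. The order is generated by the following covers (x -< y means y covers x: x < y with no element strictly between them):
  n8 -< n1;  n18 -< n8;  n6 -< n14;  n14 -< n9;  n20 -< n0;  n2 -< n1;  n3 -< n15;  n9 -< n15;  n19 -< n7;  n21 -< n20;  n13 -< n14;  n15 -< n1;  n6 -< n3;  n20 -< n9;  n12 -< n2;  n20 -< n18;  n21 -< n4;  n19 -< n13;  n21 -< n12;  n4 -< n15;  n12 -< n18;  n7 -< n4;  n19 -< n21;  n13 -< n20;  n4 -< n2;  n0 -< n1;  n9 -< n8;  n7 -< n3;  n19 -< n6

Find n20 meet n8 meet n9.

Common lower bounds of {n20, n8, n9}: n13, n19, n20, n21.
The greatest among these is n20.

n20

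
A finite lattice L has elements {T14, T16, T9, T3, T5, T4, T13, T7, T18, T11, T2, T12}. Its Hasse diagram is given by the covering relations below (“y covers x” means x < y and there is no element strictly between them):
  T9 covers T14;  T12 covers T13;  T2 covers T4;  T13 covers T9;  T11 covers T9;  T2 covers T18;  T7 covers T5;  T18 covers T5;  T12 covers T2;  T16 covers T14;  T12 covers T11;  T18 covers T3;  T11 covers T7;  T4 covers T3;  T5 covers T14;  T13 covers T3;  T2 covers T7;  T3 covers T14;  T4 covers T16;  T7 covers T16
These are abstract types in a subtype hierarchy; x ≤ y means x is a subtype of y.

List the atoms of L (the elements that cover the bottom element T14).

T16, T3, T5, T9

The atoms are exactly the elements that cover T14: T16, T3, T5, T9.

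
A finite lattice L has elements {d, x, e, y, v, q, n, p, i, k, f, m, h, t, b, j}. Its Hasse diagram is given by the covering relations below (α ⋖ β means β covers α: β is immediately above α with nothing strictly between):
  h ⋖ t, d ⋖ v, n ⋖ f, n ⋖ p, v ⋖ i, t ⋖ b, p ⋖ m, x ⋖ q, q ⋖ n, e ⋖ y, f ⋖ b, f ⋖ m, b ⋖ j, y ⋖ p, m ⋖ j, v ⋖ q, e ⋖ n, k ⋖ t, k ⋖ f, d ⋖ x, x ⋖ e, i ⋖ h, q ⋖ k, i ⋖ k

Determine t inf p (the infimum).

q

Common lower bounds of {t, p}: d, q, v, x.
The greatest among these is q.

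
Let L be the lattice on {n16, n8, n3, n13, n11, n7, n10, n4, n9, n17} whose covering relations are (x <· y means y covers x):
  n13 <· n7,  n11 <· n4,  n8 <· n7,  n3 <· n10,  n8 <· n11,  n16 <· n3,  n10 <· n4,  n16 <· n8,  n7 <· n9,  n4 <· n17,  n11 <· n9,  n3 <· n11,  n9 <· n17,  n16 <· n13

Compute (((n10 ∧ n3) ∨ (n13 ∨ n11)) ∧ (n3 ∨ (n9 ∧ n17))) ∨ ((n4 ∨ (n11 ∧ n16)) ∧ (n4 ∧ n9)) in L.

n10 ∧ n3 = n3
n13 ∨ n11 = n9
n3 ∨ n9 = n9
n9 ∧ n17 = n9
n3 ∨ n9 = n9
n9 ∧ n9 = n9
n11 ∧ n16 = n16
n4 ∨ n16 = n4
n4 ∧ n9 = n11
n4 ∧ n11 = n11
n9 ∨ n11 = n9

n9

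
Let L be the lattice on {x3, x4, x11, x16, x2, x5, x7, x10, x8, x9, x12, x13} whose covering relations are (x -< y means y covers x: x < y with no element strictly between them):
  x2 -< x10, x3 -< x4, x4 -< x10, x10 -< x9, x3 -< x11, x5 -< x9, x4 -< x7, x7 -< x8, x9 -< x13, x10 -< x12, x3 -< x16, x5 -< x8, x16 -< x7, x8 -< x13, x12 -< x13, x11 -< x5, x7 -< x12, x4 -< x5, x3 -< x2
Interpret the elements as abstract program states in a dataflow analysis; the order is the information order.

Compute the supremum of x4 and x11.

Common upper bounds of {x4, x11}: x13, x5, x8, x9.
The least among these is x5.

x5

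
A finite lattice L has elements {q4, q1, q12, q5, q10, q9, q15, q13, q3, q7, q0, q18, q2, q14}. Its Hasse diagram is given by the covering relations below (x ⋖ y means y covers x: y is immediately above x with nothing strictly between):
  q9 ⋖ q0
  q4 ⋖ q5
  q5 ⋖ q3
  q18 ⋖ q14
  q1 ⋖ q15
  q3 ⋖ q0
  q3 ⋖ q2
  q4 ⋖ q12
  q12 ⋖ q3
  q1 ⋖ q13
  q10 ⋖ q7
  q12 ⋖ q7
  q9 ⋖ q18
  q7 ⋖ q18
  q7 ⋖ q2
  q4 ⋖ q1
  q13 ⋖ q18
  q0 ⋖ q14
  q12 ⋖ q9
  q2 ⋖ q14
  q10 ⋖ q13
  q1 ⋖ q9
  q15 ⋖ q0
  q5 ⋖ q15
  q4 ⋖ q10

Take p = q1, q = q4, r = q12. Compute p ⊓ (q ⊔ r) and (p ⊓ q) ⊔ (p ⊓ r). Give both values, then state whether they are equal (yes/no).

q ⊔ r = q12, so p ⊓ (q ⊔ r) = q1 ⊓ q12 = q4.
p ⊓ q = q4 and p ⊓ r = q4, so (p ⊓ q) ⊔ (p ⊓ r) = q4 ⊔ q4 = q4.
Equal: yes.

q4; q4; yes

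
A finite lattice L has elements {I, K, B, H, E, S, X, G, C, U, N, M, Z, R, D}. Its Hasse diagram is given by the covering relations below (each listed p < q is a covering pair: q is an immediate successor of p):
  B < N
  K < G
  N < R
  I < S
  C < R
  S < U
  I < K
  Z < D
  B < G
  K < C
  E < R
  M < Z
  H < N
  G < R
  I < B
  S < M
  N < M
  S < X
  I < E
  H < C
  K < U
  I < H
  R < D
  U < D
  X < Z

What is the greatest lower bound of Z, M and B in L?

Common lower bounds of {Z, M, B}: B, I.
The greatest among these is B.

B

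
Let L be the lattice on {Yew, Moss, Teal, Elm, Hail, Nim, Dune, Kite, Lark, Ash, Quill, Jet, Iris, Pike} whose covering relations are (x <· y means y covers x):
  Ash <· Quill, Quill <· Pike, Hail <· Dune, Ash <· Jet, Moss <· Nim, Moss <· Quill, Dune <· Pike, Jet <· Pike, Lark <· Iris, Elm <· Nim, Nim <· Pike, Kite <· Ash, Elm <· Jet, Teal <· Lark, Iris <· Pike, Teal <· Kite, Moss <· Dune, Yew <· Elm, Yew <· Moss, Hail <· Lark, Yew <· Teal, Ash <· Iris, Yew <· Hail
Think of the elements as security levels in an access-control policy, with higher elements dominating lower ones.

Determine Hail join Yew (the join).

Common upper bounds of {Hail, Yew}: Dune, Hail, Iris, Lark, Pike.
The least among these is Hail.

Hail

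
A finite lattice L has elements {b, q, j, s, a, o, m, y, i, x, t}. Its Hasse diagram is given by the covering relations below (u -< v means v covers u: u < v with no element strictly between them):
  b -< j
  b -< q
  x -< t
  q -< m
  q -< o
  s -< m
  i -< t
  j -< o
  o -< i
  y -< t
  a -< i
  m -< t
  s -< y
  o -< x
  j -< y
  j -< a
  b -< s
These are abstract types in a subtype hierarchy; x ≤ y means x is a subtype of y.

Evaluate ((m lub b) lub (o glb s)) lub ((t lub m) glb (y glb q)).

m ∨ b = m
o ∧ s = b
m ∨ b = m
t ∨ m = t
y ∧ q = b
t ∧ b = b
m ∨ b = m

m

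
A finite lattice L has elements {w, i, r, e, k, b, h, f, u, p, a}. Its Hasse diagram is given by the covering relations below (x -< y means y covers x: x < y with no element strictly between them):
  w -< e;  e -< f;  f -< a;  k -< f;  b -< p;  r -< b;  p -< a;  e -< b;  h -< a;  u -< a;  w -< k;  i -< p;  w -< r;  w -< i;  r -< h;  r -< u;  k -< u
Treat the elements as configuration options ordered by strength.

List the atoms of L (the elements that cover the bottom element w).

The atoms are exactly the elements that cover w: e, i, k, r.

e, i, k, r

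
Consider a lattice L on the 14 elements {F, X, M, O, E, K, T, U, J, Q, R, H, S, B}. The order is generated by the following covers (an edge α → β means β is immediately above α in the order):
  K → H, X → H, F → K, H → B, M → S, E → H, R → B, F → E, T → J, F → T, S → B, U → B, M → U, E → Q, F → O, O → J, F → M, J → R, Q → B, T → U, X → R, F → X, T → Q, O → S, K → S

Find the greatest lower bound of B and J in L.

Common lower bounds of {B, J}: F, J, O, T.
The greatest among these is J.

J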